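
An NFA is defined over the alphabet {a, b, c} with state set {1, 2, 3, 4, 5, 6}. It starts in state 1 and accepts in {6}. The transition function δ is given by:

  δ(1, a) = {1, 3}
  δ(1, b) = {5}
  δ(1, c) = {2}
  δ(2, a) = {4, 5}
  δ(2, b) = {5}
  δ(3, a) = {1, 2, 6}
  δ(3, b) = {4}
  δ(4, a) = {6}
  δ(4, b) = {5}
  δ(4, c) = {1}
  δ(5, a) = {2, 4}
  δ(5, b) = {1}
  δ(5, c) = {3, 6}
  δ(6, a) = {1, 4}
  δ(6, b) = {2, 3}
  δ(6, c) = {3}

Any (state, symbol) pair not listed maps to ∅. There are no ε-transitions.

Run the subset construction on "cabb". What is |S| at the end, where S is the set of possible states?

2

Start in {1}.
Read 'c': 1→{2}; now {2}.
Read 'a': 2→{4, 5}; now {4, 5}.
Read 'b': 4→{5}, 5→{1}; now {1, 5}.
Read 'b': 1→{5}, 5→{1}; now {1, 5}.
That set has 2 states.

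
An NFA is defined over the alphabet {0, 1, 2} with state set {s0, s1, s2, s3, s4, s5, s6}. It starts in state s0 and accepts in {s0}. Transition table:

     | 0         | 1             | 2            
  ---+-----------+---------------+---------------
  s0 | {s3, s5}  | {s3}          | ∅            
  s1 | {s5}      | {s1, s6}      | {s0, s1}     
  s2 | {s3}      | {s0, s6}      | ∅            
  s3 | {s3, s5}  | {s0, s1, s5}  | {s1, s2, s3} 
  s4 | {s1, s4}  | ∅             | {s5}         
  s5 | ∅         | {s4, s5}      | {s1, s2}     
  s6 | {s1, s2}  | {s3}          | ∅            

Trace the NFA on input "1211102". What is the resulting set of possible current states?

Start in {s0}.
Read '1': s0→{s3}; now {s3}.
Read '2': s3→{s1, s2, s3}; now {s1, s2, s3}.
Read '1': s1→{s1, s6}, s2→{s0, s6}, s3→{s0, s1, s5}; now {s0, s1, s5, s6}.
Read '1': s0→{s3}, s1→{s1, s6}, s5→{s4, s5}, s6→{s3}; now {s1, s3, s4, s5, s6}.
Read '1': s1→{s1, s6}, s3→{s0, s1, s5}, s4→∅, s5→{s4, s5}, s6→{s3}; now {s0, s1, s3, s4, s5, s6}.
Read '0': s0→{s3, s5}, s1→{s5}, s3→{s3, s5}, s4→{s1, s4}, s5→∅, s6→{s1, s2}; now {s1, s2, s3, s4, s5}.
Read '2': s1→{s0, s1}, s2→∅, s3→{s1, s2, s3}, s4→{s5}, s5→{s1, s2}; now {s0, s1, s2, s3, s5}.

{s0, s1, s2, s3, s5}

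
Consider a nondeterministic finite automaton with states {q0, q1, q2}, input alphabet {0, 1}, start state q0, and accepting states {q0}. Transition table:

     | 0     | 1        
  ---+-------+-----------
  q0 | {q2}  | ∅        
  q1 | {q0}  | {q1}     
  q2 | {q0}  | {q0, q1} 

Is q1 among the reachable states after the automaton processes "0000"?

No

Start in {q0}.
Read '0': q0→{q2}; now {q2}.
Read '0': q2→{q0}; now {q0}.
Read '0': q0→{q2}; now {q2}.
Read '0': q2→{q0}; now {q0}.
State q1 is not in {q0}.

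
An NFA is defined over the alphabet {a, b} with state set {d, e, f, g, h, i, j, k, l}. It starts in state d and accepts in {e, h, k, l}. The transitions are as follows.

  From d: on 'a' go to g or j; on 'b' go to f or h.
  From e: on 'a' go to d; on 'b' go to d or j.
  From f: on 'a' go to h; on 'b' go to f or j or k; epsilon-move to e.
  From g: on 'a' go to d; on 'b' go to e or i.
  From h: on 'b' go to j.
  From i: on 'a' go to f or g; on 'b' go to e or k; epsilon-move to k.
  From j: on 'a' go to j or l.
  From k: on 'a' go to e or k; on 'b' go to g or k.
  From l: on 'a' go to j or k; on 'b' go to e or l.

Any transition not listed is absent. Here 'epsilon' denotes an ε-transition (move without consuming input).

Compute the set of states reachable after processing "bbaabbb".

Start in {d}.
Read 'b': d→{f, h}; union {f, h}; ε-closure = {e, f, h}.
Read 'b': e→{d, j}, f→{f, j, k}, h→{j}; union {d, f, j, k}; ε-closure = {d, e, f, j, k}.
Read 'a': d→{g, j}, e→{d}, f→{h}, j→{j, l}, k→{e, k}; now {d, e, g, h, j, k, l}.
Read 'a': d→{g, j}, e→{d}, g→{d}, h→∅, j→{j, l}, k→{e, k}, l→{j, k}; now {d, e, g, j, k, l}.
Read 'b': d→{f, h}, e→{d, j}, g→{e, i}, j→∅, k→{g, k}, l→{e, l}; now {d, e, f, g, h, i, j, k, l}.
Read 'b': d→{f, h}, e→{d, j}, f→{f, j, k}, g→{e, i}, h→{j}, i→{e, k}, j→∅, k→{g, k}, l→{e, l}; now {d, e, f, g, h, i, j, k, l}.
Read 'b': d→{f, h}, e→{d, j}, f→{f, j, k}, g→{e, i}, h→{j}, i→{e, k}, j→∅, k→{g, k}, l→{e, l}; now {d, e, f, g, h, i, j, k, l}.

{d, e, f, g, h, i, j, k, l}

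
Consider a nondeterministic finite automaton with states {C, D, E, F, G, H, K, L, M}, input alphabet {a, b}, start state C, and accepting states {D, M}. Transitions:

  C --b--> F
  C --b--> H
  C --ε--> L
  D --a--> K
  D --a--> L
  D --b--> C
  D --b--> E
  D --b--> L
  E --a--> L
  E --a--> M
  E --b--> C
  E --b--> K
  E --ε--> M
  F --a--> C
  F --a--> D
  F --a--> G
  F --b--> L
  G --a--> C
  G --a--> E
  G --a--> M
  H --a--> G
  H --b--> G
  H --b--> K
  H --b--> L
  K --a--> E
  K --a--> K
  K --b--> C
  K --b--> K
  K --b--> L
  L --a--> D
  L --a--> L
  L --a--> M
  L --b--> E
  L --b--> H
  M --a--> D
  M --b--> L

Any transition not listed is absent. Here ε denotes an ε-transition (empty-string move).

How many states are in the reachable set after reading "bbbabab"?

7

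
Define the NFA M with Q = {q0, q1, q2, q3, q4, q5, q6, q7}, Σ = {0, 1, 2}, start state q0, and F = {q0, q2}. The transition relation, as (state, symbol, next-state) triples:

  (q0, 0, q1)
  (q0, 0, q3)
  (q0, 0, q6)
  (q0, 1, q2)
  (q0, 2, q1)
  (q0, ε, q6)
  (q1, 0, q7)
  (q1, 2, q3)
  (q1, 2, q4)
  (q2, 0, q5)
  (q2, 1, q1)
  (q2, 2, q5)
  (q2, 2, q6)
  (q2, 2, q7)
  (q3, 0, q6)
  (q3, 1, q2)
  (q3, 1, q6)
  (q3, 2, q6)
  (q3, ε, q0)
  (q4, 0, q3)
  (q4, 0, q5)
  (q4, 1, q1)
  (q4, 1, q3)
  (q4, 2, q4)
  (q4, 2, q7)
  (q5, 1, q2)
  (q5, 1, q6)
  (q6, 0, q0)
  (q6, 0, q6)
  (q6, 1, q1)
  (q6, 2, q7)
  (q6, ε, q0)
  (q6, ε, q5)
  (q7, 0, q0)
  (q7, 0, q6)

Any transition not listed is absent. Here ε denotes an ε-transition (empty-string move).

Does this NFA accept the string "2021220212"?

Start: ε-closure({q0}) = {q0, q5, q6}.
Read '2': q0→{q1}, q5→∅, q6→{q7}; now {q1, q7}.
Read '0': q1→{q7}, q7→{q0, q6}; union {q0, q6, q7}; ε-closure = {q0, q5, q6, q7}.
Read '2': q0→{q1}, q5→∅, q6→{q7}, q7→∅; now {q1, q7}.
Read '1': q1→∅, q7→∅; now ∅.
The set is empty and remains empty for the remaining 6 symbols.
The final set ∅ contains no accepting state.

No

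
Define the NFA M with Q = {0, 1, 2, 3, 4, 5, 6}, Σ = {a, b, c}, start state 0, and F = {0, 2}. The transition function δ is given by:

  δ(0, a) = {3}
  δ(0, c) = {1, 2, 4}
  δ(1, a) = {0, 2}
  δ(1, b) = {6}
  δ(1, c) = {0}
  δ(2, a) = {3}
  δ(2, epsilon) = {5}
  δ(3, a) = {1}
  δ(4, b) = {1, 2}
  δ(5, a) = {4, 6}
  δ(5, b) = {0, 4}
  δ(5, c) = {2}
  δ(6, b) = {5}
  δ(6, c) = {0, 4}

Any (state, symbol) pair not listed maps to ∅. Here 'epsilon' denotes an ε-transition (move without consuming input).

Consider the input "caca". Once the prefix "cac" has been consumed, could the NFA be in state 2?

Yes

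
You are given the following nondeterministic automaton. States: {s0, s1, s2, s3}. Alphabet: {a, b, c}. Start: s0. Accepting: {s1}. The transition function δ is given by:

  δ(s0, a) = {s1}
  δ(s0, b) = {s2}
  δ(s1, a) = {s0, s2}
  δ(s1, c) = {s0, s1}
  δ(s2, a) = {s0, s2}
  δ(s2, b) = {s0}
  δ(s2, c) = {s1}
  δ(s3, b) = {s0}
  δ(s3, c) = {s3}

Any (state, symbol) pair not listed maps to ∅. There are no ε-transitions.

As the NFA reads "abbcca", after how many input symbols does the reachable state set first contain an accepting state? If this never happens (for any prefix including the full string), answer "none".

1

Start in {s0}.
Read 'a': {s0} → {s1}.
None of the earlier sets intersect F, but {s1} does.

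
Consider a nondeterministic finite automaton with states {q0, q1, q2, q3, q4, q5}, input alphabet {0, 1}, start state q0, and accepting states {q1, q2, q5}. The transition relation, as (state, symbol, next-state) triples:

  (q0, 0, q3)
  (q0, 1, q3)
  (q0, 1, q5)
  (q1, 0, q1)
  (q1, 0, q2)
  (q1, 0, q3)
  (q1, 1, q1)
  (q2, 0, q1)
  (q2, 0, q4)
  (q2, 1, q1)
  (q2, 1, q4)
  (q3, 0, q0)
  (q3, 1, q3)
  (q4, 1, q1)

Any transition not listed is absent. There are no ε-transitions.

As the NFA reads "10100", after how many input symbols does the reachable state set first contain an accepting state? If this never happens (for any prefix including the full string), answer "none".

1

Start in {q0}.
Read '1': {q0} → {q3, q5}.
None of the earlier sets intersect F, but {q3, q5} does.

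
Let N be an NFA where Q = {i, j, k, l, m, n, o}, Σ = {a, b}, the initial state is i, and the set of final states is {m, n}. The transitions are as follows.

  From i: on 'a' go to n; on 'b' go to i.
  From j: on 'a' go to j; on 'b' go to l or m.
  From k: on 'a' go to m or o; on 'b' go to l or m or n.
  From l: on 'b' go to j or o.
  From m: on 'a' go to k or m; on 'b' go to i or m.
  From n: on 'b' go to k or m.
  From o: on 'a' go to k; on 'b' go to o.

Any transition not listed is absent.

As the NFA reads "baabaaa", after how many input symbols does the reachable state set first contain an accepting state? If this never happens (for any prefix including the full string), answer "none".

Start in {i}.
Read 'b': {i} → {i}.
Read 'a': {i} → {n}.
None of the earlier sets intersect F, but {n} does.

2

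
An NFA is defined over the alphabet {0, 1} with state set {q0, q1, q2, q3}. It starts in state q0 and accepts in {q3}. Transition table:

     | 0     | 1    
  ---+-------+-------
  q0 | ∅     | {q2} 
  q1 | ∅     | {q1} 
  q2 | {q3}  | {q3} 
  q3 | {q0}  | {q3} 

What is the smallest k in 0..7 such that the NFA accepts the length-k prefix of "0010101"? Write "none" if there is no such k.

Start in {q0}.
Read '0': q0→∅; now ∅.
The set is empty and remains empty for the remaining 6 symbols.
No reachable set along the way intersects F.

none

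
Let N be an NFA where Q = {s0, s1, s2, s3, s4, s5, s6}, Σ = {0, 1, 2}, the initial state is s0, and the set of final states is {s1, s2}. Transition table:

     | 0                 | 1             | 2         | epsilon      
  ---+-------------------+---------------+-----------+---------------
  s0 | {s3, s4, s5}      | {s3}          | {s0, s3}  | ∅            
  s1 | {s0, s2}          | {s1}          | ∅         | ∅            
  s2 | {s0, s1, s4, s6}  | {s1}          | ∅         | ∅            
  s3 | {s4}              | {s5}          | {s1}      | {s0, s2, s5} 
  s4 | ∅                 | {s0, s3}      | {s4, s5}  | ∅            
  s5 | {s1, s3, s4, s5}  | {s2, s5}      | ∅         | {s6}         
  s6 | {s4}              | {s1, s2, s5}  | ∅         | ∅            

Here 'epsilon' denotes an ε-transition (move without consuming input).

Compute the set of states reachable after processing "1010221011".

{s0, s1, s2, s3, s5, s6}

Start in {s0}.
Read '1': s0→{s3}; union {s3}; ε-closure = {s0, s2, s3, s5, s6}.
Read '0': s0→{s3, s4, s5}, s2→{s0, s1, s4, s6}, s3→{s4}, s5→{s1, s3, s4, s5}, s6→{s4}; union {s0, s1, s3, s4, s5, s6}; ε-closure = {s0, s1, s2, s3, s4, s5, s6}.
Read '1': s0→{s3}, s1→{s1}, s2→{s1}, s3→{s5}, s4→{s0, s3}, s5→{s2, s5}, s6→{s1, s2, s5}; union {s0, s1, s2, s3, s5}; ε-closure = {s0, s1, s2, s3, s5, s6}.
Read '0': s0→{s3, s4, s5}, s1→{s0, s2}, s2→{s0, s1, s4, s6}, s3→{s4}, s5→{s1, s3, s4, s5}, s6→{s4}; now {s0, s1, s2, s3, s4, s5, s6}.
Read '2': s0→{s0, s3}, s1→∅, s2→∅, s3→{s1}, s4→{s4, s5}, s5→∅, s6→∅; union {s0, s1, s3, s4, s5}; ε-closure = {s0, s1, s2, s3, s4, s5, s6}.
Read '2': s0→{s0, s3}, s1→∅, s2→∅, s3→{s1}, s4→{s4, s5}, s5→∅, s6→∅; union {s0, s1, s3, s4, s5}; ε-closure = {s0, s1, s2, s3, s4, s5, s6}.
Read '1': s0→{s3}, s1→{s1}, s2→{s1}, s3→{s5}, s4→{s0, s3}, s5→{s2, s5}, s6→{s1, s2, s5}; union {s0, s1, s2, s3, s5}; ε-closure = {s0, s1, s2, s3, s5, s6}.
Read '0': s0→{s3, s4, s5}, s1→{s0, s2}, s2→{s0, s1, s4, s6}, s3→{s4}, s5→{s1, s3, s4, s5}, s6→{s4}; now {s0, s1, s2, s3, s4, s5, s6}.
Read '1': s0→{s3}, s1→{s1}, s2→{s1}, s3→{s5}, s4→{s0, s3}, s5→{s2, s5}, s6→{s1, s2, s5}; union {s0, s1, s2, s3, s5}; ε-closure = {s0, s1, s2, s3, s5, s6}.
Read '1': s0→{s3}, s1→{s1}, s2→{s1}, s3→{s5}, s5→{s2, s5}, s6→{s1, s2, s5}; union {s1, s2, s3, s5}; ε-closure = {s0, s1, s2, s3, s5, s6}.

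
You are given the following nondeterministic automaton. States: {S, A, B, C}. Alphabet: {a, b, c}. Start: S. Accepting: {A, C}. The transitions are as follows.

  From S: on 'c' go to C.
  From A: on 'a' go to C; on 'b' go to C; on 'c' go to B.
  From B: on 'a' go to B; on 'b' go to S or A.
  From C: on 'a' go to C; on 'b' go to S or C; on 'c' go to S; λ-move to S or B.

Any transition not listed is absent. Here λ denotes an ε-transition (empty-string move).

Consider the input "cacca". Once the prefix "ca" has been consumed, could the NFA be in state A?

No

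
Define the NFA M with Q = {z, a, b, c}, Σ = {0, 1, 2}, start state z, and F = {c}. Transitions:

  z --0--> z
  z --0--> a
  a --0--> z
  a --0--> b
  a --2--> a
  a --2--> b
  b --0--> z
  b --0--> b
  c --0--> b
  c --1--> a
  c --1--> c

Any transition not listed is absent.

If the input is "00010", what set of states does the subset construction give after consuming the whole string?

Start in {z}.
Read '0': z→{z, a}; now {z, a}.
Read '0': z→{z, a}, a→{z, b}; now {z, a, b}.
Read '0': z→{z, a}, a→{z, b}, b→{z, b}; now {z, a, b}.
Read '1': z→∅, a→∅, b→∅; now ∅.
The set is empty and remains empty for the remaining 1 symbol.

∅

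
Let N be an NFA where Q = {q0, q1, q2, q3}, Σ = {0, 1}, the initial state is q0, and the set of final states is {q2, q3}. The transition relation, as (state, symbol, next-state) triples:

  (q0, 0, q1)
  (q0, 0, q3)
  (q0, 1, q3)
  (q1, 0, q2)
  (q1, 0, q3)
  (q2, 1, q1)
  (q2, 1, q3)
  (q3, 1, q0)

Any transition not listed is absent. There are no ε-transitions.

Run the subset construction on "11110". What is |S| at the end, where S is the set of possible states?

Start in {q0}.
Read '1': q0→{q3}; now {q3}.
Read '1': q3→{q0}; now {q0}.
Read '1': q0→{q3}; now {q3}.
Read '1': q3→{q0}; now {q0}.
Read '0': q0→{q1, q3}; now {q1, q3}.
That set has 2 states.

2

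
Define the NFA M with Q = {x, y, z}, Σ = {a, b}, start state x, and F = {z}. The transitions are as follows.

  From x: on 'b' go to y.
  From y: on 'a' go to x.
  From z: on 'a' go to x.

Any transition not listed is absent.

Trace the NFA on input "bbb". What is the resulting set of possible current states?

Start in {x}.
Read 'b': x→{y}; now {y}.
Read 'b': y→∅; now ∅.
The set is empty and remains empty for the remaining 1 symbol.

∅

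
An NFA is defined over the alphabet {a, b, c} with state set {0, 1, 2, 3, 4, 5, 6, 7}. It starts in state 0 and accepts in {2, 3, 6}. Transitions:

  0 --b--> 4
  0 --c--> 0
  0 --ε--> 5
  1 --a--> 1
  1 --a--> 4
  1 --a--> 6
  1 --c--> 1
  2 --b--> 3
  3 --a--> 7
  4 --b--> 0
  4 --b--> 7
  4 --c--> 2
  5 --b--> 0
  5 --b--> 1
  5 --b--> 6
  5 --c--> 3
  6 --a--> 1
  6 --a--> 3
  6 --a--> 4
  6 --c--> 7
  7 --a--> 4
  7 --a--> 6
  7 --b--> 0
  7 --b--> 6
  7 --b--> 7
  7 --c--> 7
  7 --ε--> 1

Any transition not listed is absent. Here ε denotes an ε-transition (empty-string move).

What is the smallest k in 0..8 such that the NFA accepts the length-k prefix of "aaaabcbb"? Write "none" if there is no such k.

none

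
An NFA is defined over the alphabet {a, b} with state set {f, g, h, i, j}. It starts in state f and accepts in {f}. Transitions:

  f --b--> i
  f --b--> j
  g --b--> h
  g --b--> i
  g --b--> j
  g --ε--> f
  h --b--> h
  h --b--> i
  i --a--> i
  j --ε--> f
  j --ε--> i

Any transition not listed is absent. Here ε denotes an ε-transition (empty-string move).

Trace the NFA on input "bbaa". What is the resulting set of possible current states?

{i}

Start in {f}.
Read 'b': {f} → {f, i, j}.
Read 'b': {f, i, j} → {f, i, j}.
Read 'a': {f, i, j} → {i}.
Read 'a': {i} → {i}.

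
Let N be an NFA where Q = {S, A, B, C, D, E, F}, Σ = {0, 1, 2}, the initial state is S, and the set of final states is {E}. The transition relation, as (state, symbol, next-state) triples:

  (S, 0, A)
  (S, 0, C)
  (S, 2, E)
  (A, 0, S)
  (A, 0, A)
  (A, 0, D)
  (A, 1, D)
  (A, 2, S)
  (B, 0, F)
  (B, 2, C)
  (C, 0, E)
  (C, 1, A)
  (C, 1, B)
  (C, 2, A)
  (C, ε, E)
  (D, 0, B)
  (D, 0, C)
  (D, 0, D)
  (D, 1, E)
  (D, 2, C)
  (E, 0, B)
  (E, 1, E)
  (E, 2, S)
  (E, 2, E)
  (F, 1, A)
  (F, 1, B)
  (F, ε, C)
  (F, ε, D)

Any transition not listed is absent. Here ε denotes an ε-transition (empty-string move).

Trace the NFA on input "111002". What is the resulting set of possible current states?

∅

Start in {S}.
Read '1': S→∅; now ∅.
The set is empty and remains empty for the remaining 5 symbols.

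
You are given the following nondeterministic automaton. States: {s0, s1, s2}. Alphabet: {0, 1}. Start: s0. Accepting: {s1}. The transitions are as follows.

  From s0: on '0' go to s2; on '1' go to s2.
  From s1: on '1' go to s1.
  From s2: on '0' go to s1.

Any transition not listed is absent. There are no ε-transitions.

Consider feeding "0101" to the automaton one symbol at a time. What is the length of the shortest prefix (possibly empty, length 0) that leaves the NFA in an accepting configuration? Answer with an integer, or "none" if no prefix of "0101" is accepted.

Start in {s0}.
Read '0': {s0} → {s2}.
Read '1': {s2} → ∅.
The set is empty and remains empty for the remaining 2 symbols.
No reachable set along the way intersects F.

none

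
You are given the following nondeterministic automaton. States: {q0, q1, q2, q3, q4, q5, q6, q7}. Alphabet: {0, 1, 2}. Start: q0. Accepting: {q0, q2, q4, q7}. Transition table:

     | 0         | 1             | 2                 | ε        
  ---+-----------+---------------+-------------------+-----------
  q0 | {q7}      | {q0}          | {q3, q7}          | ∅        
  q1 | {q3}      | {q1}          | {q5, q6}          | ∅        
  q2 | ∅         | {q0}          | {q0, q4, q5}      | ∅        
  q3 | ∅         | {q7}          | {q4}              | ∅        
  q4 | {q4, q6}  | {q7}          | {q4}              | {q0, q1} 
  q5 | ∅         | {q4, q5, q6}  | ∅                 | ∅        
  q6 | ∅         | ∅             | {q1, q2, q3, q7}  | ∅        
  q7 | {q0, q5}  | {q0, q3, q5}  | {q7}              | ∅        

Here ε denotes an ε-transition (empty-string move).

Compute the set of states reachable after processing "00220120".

{q0, q1, q3, q4, q5, q6, q7}

Start in {q0}.
Read '0': q0→{q7}; now {q7}.
Read '0': q7→{q0, q5}; now {q0, q5}.
Read '2': q0→{q3, q7}, q5→∅; now {q3, q7}.
Read '2': q3→{q4}, q7→{q7}; union {q4, q7}; ε-closure = {q0, q1, q4, q7}.
Read '0': q0→{q7}, q1→{q3}, q4→{q4, q6}, q7→{q0, q5}; union {q0, q3, q4, q5, q6, q7}; ε-closure = {q0, q1, q3, q4, q5, q6, q7}.
Read '1': q0→{q0}, q1→{q1}, q3→{q7}, q4→{q7}, q5→{q4, q5, q6}, q6→∅, q7→{q0, q3, q5}; now {q0, q1, q3, q4, q5, q6, q7}.
Read '2': q0→{q3, q7}, q1→{q5, q6}, q3→{q4}, q4→{q4}, q5→∅, q6→{q1, q2, q3, q7}, q7→{q7}; union {q1, q2, q3, q4, q5, q6, q7}; ε-closure = {q0, q1, q2, q3, q4, q5, q6, q7}.
Read '0': q0→{q7}, q1→{q3}, q2→∅, q3→∅, q4→{q4, q6}, q5→∅, q6→∅, q7→{q0, q5}; union {q0, q3, q4, q5, q6, q7}; ε-closure = {q0, q1, q3, q4, q5, q6, q7}.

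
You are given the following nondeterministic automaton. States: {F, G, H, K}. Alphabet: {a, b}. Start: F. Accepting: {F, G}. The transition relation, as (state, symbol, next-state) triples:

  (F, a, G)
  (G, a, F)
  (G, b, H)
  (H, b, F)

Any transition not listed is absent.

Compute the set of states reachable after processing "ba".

∅

Start in {F}.
Read 'b': {F} → ∅.
The set is empty and remains empty for the remaining 1 symbol.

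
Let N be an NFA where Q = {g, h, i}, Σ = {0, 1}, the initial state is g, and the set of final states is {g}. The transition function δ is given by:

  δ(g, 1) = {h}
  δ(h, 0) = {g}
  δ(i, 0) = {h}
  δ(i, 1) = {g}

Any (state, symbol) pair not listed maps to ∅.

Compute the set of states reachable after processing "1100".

∅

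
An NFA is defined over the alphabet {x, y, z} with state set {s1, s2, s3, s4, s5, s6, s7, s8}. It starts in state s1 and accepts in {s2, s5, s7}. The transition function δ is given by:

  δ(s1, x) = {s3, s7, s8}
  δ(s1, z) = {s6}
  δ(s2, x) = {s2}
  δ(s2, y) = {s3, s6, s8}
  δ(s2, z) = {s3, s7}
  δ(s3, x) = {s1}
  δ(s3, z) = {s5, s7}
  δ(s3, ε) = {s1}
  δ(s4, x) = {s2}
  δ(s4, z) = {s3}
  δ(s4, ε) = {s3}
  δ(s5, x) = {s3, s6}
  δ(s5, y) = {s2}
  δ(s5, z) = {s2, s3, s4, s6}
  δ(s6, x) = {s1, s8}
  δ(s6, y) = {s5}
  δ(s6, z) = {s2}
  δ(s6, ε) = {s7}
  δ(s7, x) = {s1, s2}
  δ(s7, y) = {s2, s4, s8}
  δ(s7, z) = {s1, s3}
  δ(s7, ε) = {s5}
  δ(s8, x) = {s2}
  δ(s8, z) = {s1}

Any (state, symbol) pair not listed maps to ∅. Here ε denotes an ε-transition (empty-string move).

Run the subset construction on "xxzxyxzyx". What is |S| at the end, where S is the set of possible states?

Start in {s1}.
Read 'x': {s1} → {s1, s3, s5, s7, s8}.
Read 'x': {s1, s3, s5, s7, s8} → {s1, s2, s3, s5, s6, s7, s8}.
Read 'z': {s1, s2, s3, s5, s6, s7, s8} → {s1, s2, s3, s4, s5, s6, s7}.
Read 'x': {s1, s2, s3, s4, s5, s6, s7} → {s1, s2, s3, s5, s6, s7, s8}.
Read 'y': {s1, s2, s3, s5, s6, s7, s8} → {s1, s2, s3, s4, s5, s6, s7, s8}.
Read 'x': {s1, s2, s3, s4, s5, s6, s7, s8} → {s1, s2, s3, s5, s6, s7, s8}.
Read 'z': {s1, s2, s3, s5, s6, s7, s8} → {s1, s2, s3, s4, s5, s6, s7}.
Read 'y': {s1, s2, s3, s4, s5, s6, s7} → {s1, s2, s3, s4, s5, s6, s7, s8}.
Read 'x': {s1, s2, s3, s4, s5, s6, s7, s8} → {s1, s2, s3, s5, s6, s7, s8}.
That set has 7 states.

7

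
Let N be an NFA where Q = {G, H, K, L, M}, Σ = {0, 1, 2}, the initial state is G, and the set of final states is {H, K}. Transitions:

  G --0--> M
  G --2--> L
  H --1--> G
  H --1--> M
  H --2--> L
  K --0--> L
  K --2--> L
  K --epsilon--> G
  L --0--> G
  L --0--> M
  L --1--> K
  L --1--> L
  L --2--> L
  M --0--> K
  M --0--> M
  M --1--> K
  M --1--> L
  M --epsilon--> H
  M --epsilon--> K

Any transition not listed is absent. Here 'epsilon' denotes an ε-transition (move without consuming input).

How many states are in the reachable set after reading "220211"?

Start in {G}.
Read '2': G→{L}; now {L}.
Read '2': L→{L}; now {L}.
Read '0': L→{G, M}; union {G, M}; ε-closure = {G, H, K, M}.
Read '2': G→{L}, H→{L}, K→{L}, M→∅; now {L}.
Read '1': L→{K, L}; union {K, L}; ε-closure = {G, K, L}.
Read '1': G→∅, K→∅, L→{K, L}; union {K, L}; ε-closure = {G, K, L}.
That set has 3 states.

3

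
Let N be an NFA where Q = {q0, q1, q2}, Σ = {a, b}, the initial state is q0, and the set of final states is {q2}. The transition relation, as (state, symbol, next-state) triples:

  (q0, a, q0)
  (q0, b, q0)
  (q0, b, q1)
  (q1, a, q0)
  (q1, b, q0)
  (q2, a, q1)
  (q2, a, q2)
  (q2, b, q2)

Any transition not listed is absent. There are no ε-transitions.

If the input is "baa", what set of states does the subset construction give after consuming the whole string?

Start in {q0}.
Read 'b': q0→{q0, q1}; now {q0, q1}.
Read 'a': q0→{q0}, q1→{q0}; now {q0}.
Read 'a': q0→{q0}; now {q0}.

{q0}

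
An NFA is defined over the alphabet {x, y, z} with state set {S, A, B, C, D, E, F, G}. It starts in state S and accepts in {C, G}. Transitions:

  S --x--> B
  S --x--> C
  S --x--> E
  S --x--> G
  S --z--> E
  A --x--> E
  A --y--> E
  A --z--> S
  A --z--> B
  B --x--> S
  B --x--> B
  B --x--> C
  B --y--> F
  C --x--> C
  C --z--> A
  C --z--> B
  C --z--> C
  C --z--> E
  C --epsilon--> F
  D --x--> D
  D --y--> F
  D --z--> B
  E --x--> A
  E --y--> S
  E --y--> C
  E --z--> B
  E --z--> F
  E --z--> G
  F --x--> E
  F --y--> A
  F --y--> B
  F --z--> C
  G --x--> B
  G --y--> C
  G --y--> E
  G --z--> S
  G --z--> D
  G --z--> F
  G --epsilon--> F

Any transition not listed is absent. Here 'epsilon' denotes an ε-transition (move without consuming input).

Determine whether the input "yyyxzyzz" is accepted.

Start in {S}.
Read 'y': {S} → ∅.
The set is empty and remains empty for the remaining 7 symbols.
The final set ∅ contains no accepting state.

No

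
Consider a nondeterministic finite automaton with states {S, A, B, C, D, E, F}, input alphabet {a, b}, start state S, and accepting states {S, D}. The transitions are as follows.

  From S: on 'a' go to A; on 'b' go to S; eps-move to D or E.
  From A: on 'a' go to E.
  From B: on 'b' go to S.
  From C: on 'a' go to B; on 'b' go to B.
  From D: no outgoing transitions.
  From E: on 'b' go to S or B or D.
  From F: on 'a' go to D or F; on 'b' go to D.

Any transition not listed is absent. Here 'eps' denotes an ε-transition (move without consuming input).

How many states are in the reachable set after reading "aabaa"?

Start: ε-closure({S}) = {S, D, E}.
Read 'a': {S, D, E} → {A}.
Read 'a': {A} → {E}.
Read 'b': {E} → {S, B, D, E}.
Read 'a': {S, B, D, E} → {A}.
Read 'a': {A} → {E}.
That set has 1 state.

1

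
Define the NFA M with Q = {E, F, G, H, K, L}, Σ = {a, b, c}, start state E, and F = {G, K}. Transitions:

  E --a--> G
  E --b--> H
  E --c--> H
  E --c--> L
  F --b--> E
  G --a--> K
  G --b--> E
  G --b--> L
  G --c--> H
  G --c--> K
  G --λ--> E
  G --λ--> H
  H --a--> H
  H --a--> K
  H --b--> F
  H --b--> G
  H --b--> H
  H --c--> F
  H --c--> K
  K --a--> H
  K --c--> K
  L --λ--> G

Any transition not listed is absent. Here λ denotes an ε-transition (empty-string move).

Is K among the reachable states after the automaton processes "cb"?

No

Start in {E}.
Read 'c': {E} → {E, G, H, L}.
Read 'b': {E, G, H, L} → {E, F, G, H, L}.
State K is not in {E, F, G, H, L}.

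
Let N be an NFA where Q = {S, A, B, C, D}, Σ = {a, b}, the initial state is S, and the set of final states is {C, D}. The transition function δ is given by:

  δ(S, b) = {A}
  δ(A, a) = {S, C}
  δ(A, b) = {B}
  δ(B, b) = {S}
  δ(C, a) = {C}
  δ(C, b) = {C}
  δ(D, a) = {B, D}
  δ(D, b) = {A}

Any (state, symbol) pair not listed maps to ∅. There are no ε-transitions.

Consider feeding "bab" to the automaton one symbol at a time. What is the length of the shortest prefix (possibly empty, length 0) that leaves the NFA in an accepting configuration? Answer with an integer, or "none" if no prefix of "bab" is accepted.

2

Start in {S}.
Read 'b': S→{A}; now {A}.
Read 'a': A→{S, C}; now {S, C}.
None of the earlier sets intersect F, but {S, C} does.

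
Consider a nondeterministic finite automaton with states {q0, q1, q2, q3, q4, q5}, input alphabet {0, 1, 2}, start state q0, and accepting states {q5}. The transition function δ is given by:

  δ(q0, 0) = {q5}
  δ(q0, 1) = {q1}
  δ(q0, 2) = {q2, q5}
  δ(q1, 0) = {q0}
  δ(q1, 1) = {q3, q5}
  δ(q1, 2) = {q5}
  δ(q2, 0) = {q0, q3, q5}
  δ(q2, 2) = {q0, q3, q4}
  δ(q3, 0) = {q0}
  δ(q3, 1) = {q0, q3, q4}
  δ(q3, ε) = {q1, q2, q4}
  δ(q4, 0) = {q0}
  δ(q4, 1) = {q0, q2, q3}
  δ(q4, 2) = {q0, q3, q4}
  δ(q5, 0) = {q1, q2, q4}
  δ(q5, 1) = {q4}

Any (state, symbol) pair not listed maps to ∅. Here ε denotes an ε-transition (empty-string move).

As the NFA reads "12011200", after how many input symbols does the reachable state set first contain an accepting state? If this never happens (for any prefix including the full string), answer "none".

Start in {q0}.
Read '1': {q0} → {q1}.
Read '2': {q1} → {q5}.
None of the earlier sets intersect F, but {q5} does.

2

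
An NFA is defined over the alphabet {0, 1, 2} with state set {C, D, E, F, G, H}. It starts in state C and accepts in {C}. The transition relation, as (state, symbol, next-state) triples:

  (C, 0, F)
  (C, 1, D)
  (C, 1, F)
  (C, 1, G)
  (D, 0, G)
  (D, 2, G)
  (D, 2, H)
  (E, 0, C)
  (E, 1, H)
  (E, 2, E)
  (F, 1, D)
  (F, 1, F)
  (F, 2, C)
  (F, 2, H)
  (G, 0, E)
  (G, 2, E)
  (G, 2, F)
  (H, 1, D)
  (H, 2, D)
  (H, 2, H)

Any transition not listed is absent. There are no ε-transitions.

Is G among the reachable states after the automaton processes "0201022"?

No

Start in {C}.
Read '0': C→{F}; now {F}.
Read '2': F→{C, H}; now {C, H}.
Read '0': C→{F}, H→∅; now {F}.
Read '1': F→{D, F}; now {D, F}.
Read '0': D→{G}, F→∅; now {G}.
Read '2': G→{E, F}; now {E, F}.
Read '2': E→{E}, F→{C, H}; now {C, E, H}.
State G is not in {C, E, H}.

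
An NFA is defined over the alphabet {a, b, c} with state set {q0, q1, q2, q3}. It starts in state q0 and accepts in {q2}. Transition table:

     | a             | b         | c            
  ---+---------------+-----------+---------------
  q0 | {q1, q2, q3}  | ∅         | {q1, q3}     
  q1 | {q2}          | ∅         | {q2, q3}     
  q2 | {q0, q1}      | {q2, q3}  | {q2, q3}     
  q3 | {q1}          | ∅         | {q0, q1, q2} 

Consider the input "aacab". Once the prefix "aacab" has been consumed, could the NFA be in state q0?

No

Start in {q0}.
Read 'a': {q0} → {q1, q2, q3}.
Read 'a': {q1, q2, q3} → {q0, q1, q2}.
Read 'c': {q0, q1, q2} → {q1, q2, q3}.
Read 'a': {q1, q2, q3} → {q0, q1, q2}.
Read 'b': {q0, q1, q2} → {q2, q3}.
State q0 is not in {q2, q3}.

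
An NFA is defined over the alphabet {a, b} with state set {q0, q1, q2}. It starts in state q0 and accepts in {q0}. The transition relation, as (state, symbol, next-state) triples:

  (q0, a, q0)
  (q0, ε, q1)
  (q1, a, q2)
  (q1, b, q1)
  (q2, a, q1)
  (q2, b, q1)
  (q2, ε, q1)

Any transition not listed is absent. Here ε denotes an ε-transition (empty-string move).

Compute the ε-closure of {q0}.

Begin with {q0}.
ε-move q0 → q1; add q1.

{q0, q1}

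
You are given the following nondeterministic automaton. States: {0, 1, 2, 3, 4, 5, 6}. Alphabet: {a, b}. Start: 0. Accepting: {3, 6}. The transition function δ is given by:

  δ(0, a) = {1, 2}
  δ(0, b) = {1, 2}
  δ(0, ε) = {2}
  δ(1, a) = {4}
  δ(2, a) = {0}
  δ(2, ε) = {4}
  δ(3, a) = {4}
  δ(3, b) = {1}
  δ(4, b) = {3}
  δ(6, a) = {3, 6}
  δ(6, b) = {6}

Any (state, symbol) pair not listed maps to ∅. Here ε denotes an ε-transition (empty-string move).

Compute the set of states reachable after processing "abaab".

Start: ε-closure({0}) = {0, 2, 4}.
Read 'a': 0→{1, 2}, 2→{0}, 4→∅; union {0, 1, 2}; ε-closure = {0, 1, 2, 4}.
Read 'b': 0→{1, 2}, 1→∅, 2→∅, 4→{3}; union {1, 2, 3}; ε-closure = {1, 2, 3, 4}.
Read 'a': 1→{4}, 2→{0}, 3→{4}, 4→∅; union {0, 4}; ε-closure = {0, 2, 4}.
Read 'a': 0→{1, 2}, 2→{0}, 4→∅; union {0, 1, 2}; ε-closure = {0, 1, 2, 4}.
Read 'b': 0→{1, 2}, 1→∅, 2→∅, 4→{3}; union {1, 2, 3}; ε-closure = {1, 2, 3, 4}.

{1, 2, 3, 4}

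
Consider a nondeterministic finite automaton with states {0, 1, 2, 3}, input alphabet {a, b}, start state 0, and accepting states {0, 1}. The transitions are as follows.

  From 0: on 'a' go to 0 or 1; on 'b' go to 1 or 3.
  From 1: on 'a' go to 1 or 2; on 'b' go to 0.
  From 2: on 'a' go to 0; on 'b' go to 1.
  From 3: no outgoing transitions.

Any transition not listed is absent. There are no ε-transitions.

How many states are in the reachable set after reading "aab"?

3

Start in {0}.
Read 'a': 0→{0, 1}; now {0, 1}.
Read 'a': 0→{0, 1}, 1→{1, 2}; now {0, 1, 2}.
Read 'b': 0→{1, 3}, 1→{0}, 2→{1}; now {0, 1, 3}.
That set has 3 states.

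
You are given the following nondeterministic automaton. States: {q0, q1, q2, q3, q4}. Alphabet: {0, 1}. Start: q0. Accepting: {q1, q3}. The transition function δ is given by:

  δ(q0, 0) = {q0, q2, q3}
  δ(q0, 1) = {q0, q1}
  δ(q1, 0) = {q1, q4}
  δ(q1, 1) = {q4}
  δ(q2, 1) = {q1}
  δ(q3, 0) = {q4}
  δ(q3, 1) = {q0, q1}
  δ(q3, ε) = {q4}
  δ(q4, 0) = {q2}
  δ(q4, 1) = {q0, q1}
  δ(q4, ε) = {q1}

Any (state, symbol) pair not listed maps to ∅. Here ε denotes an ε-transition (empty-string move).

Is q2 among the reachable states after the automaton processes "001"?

No

Start in {q0}.
Read '0': q0→{q0, q2, q3}; union {q0, q2, q3}; ε-closure = {q0, q1, q2, q3, q4}.
Read '0': q0→{q0, q2, q3}, q1→{q1, q4}, q2→∅, q3→{q4}, q4→{q2}; now {q0, q1, q2, q3, q4}.
Read '1': q0→{q0, q1}, q1→{q4}, q2→{q1}, q3→{q0, q1}, q4→{q0, q1}; now {q0, q1, q4}.
State q2 is not in {q0, q1, q4}.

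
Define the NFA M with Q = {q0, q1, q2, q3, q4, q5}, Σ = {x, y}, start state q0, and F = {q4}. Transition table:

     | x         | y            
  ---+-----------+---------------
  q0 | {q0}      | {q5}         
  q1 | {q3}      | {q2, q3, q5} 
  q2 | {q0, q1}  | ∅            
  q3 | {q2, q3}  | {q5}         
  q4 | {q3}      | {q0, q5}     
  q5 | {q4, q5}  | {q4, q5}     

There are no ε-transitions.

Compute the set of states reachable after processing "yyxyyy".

Start in {q0}.
Read 'y': q0→{q5}; now {q5}.
Read 'y': q5→{q4, q5}; now {q4, q5}.
Read 'x': q4→{q3}, q5→{q4, q5}; now {q3, q4, q5}.
Read 'y': q3→{q5}, q4→{q0, q5}, q5→{q4, q5}; now {q0, q4, q5}.
Read 'y': q0→{q5}, q4→{q0, q5}, q5→{q4, q5}; now {q0, q4, q5}.
Read 'y': q0→{q5}, q4→{q0, q5}, q5→{q4, q5}; now {q0, q4, q5}.

{q0, q4, q5}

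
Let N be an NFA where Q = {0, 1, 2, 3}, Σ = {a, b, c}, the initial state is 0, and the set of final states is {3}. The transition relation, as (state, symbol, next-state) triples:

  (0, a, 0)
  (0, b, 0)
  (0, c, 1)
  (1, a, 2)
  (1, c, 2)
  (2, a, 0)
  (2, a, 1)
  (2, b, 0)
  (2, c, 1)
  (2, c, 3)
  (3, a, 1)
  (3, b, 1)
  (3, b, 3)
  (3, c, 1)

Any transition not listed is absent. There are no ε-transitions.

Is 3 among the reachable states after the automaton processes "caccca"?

Start in {0}.
Read 'c': {0} → {1}.
Read 'a': {1} → {2}.
Read 'c': {2} → {1, 3}.
Read 'c': {1, 3} → {1, 2}.
Read 'c': {1, 2} → {1, 2, 3}.
Read 'a': {1, 2, 3} → {0, 1, 2}.
State 3 is not in {0, 1, 2}.

No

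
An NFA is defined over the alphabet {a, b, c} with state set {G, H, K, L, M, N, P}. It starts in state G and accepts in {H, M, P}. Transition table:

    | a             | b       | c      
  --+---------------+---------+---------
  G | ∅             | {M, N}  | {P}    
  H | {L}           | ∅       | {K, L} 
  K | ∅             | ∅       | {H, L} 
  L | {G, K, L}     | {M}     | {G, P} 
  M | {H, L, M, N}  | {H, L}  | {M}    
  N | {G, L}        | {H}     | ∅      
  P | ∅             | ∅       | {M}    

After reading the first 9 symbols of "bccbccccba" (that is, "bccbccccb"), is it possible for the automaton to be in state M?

Start in {G}.
Read 'b': G→{M, N}; now {M, N}.
Read 'c': M→{M}, N→∅; now {M}.
Read 'c': M→{M}; now {M}.
Read 'b': M→{H, L}; now {H, L}.
Read 'c': H→{K, L}, L→{G, P}; now {G, K, L, P}.
Read 'c': G→{P}, K→{H, L}, L→{G, P}, P→{M}; now {G, H, L, M, P}.
Read 'c': G→{P}, H→{K, L}, L→{G, P}, M→{M}, P→{M}; now {G, K, L, M, P}.
Read 'c': G→{P}, K→{H, L}, L→{G, P}, M→{M}, P→{M}; now {G, H, L, M, P}.
Read 'b': G→{M, N}, H→∅, L→{M}, M→{H, L}, P→∅; now {H, L, M, N}.
State M is in {H, L, M, N}.

Yes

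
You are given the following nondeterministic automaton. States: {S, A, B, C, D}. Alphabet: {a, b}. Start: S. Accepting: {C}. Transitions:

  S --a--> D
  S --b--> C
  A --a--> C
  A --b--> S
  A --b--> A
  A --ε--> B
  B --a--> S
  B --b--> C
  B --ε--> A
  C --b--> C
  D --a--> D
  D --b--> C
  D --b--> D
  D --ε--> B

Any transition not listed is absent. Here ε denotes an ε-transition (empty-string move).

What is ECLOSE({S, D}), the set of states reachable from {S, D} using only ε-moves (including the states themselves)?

{S, A, B, D}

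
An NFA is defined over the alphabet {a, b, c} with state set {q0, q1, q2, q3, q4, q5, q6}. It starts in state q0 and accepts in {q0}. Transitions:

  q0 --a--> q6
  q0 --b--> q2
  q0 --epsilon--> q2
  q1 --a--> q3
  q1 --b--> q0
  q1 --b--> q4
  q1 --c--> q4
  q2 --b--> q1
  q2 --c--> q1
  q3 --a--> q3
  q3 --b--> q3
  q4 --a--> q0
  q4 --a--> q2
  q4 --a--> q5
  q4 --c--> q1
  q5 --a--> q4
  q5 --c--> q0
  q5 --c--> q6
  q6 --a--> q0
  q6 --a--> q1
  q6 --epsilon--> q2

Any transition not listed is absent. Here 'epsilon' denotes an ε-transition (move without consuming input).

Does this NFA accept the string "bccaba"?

No

Start: ε-closure({q0}) = {q0, q2}.
Read 'b': q0→{q2}, q2→{q1}; now {q1, q2}.
Read 'c': q1→{q4}, q2→{q1}; now {q1, q4}.
Read 'c': q1→{q4}, q4→{q1}; now {q1, q4}.
Read 'a': q1→{q3}, q4→{q0, q2, q5}; now {q0, q2, q3, q5}.
Read 'b': q0→{q2}, q2→{q1}, q3→{q3}, q5→∅; now {q1, q2, q3}.
Read 'a': q1→{q3}, q2→∅, q3→{q3}; now {q3}.
The final set {q3} contains no accepting state.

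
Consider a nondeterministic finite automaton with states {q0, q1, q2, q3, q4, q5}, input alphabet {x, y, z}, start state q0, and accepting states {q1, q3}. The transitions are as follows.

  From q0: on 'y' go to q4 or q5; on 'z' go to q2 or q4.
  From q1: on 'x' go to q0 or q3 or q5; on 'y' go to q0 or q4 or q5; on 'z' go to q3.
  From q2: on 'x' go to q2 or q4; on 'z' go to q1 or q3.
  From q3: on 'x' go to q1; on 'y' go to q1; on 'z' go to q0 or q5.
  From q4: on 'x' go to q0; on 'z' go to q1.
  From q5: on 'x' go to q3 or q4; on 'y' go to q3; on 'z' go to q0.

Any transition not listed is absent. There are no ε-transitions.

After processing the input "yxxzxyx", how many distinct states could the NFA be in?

Start in {q0}.
Read 'y': {q0} → {q4, q5}.
Read 'x': {q4, q5} → {q0, q3, q4}.
Read 'x': {q0, q3, q4} → {q0, q1}.
Read 'z': {q0, q1} → {q2, q3, q4}.
Read 'x': {q2, q3, q4} → {q0, q1, q2, q4}.
Read 'y': {q0, q1, q2, q4} → {q0, q4, q5}.
Read 'x': {q0, q4, q5} → {q0, q3, q4}.
That set has 3 states.

3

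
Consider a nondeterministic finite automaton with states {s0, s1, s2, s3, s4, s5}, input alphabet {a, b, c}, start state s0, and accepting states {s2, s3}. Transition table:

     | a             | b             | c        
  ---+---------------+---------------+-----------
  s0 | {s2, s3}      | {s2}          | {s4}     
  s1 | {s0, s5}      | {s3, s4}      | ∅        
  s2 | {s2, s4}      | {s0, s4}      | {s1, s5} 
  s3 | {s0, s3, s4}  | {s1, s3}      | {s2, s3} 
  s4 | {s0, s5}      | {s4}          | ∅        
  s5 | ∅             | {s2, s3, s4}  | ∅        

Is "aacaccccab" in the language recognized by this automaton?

Yes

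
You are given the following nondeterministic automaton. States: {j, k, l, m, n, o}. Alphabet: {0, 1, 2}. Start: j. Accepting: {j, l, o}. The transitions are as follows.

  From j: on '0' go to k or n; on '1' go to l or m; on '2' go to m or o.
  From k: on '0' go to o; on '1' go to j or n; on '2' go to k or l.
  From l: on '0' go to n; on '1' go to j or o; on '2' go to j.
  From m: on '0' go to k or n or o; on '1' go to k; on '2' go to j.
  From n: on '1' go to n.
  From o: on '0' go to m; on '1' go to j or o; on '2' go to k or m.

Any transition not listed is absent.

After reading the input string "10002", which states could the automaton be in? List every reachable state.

Start in {j}.
Read '1': j→{l, m}; now {l, m}.
Read '0': l→{n}, m→{k, n, o}; now {k, n, o}.
Read '0': k→{o}, n→∅, o→{m}; now {m, o}.
Read '0': m→{k, n, o}, o→{m}; now {k, m, n, o}.
Read '2': k→{k, l}, m→{j}, n→∅, o→{k, m}; now {j, k, l, m}.

{j, k, l, m}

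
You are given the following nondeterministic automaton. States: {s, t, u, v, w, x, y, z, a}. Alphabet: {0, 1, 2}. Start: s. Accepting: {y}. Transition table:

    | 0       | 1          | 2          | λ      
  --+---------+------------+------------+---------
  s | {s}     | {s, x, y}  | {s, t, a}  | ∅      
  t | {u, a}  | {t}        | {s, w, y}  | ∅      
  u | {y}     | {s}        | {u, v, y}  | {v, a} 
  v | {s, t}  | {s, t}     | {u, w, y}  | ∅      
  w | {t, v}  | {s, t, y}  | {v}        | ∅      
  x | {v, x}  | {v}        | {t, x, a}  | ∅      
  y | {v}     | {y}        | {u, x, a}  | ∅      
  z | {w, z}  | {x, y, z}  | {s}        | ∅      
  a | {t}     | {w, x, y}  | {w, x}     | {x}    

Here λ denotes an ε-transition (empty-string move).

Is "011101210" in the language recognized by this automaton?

No

Start in {s}.
Read '0': {s} → {s}.
Read '1': {s} → {s, x, y}.
Read '1': {s, x, y} → {s, v, x, y}.
Read '1': {s, v, x, y} → {s, t, v, x, y}.
Read '0': {s, t, v, x, y} → {s, t, u, v, x, a}.
Read '1': {s, t, u, v, x, a} → {s, t, v, w, x, y}.
Read '2': {s, t, v, w, x, y} → {s, t, u, v, w, x, y, a}.
Read '1': {s, t, u, v, w, x, y, a} → {s, t, v, w, x, y}.
Read '0': {s, t, v, w, x, y} → {s, t, u, v, x, a}.
The final set {s, t, u, v, x, a} contains no accepting state.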